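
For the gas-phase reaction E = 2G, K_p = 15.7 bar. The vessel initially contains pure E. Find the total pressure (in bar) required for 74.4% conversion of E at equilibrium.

P = 3.17 bar

Basis: 1 mol E initially; let X = conversion of E. Extent ξ = X.
Mole table: n_E = 1 − X; n_G = 2X.
Summing: n_T = 1 + X.
K_p = p_G^2 / (p_E) with p_i = (n_i/n_T)·P.
At X = 0.744: the mole-fraction product g(X) = Π y_i^ν_i = 4.959. Since K_p = g(X)·P^{1}, P = (K_p/g)^(1/1) = (15.7/4.959)^(1/1) = 3.17 bar.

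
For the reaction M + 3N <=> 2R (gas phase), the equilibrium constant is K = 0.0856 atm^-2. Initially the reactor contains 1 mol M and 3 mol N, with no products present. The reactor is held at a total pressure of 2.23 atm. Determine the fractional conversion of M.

Let X = conversion of M (basis 1 mol M); extent of reaction ξ = X.
At extent ξ: n_M = 1 − X; n_N = 3 − 3X; n_R = 2X.
Summing: n_T = 4 − 2X.
Mole fractions y_i = n_i/n_T; K = p_R^2 / (p_M p_N^3) with p_i = y_i·P.
Equating to 0.0856 atm^-2 and solving on 0 < X < 1: X = 0.264.

X = 0.264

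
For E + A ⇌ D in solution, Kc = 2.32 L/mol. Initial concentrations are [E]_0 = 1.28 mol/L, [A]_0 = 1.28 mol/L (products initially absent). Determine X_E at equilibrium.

X = 0.564

Let X = conversion of E; extent ξ = 1.28·X mol/L.
Concentrations: [E] = 1.28 − 1.28X; [A] = 1.28 − 1.28X; [D] = 1.28X.
Kc = [D] / ([E] [A]).
Solving Kc = 2.32 for X ∈ (0,1): X = 0.564.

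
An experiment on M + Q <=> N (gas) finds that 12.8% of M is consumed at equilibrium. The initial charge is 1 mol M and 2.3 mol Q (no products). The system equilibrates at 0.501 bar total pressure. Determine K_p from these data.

K_p = 0.428 bar^-1

Basis: 1 mol M initially; let X = conversion of M. Extent ξ = X.
Species balance: n_M = 1 − X; n_Q = 2.3 − X; n_N = X.
Total moles n_T = 3.3 − X.
At X = 0.128: n_M = 0.872, n_Q = 2.17, n_N = 0.128, n_T = 3.17.
p_i = (n_i/n_T)·P. K_p = p_N / (p_M p_Q) = 0.428 bar^-1.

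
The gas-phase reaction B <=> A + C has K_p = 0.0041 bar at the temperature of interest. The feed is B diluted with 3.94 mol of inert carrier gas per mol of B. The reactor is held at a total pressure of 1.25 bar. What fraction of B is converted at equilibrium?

Basis: 1 mol B initially; let X = conversion of B. Extent ξ = X.
Species balance: n_B = 1 − X; n_A = X; n_C = X; n_I = 3.94 (inert).
Summing: n_T = 4.94 + X.
With p_i = (n_i/n_T)P, K_p = p_A p_C / (p_B).
Setting this equal to 0.0041 bar and taking the physical root (0 < X < 1) gives X = 0.121.

X = 0.121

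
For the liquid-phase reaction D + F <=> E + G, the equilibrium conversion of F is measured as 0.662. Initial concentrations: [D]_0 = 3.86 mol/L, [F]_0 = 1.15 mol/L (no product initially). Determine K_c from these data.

Let X = conversion of F.
Concentrations: [D] = 3.86 − 1.15X; [F] = 1.15 − 1.15X; [E] = 1.15X; [G] = 1.15X.
At X = 0.662: [D] = 3.1, [F] = 0.389, [E] = 0.761, [G] = 0.761.
K_c = [E] [G] / ([D] [F]) = 0.481.

K_c = 0.481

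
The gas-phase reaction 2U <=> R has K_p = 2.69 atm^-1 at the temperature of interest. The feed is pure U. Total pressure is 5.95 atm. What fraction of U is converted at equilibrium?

X = 0.876

Let X = conversion of U (basis 1 mol U); extent of reaction ξ = 0.5X.
Mole table: n_U = 1 − X; n_R = 0.5X.
Summing: n_T = 1 − 0.5X.
With p_i = (n_i/n_T)P, K_p = p_R / (p_U^2).
This yields a degree-2 equation in X; solving on (0,1), X = 0.876.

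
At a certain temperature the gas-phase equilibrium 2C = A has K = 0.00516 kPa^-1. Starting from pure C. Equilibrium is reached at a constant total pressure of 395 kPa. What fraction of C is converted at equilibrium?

Basis: 1 mol C initially; let X = conversion of C. Extent ξ = 0.5X.
Mole table: n_C = 1 − X; n_A = 0.5X.
Total moles n_T = 1 − 0.5X.
With p_i = (n_i/n_T)P, K = p_A / (p_C^2).
Equating to 0.00516 kPa^-1 and solving on 0 < X < 1: X = 0.669.

X = 0.669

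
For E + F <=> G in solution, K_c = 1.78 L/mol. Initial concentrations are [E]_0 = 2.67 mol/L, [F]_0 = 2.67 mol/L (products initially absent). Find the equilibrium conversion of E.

Let X = conversion of E; extent ξ = 2.67·X mol/L.
Concentrations: [E] = 2.67 − 2.67X; [F] = 2.67 − 2.67X; [G] = 2.67X.
K_c = [G] / ([E] [F]).
Setting equal to 1.78 and solving for X on (0,1) gives X = 0.635.

X = 0.635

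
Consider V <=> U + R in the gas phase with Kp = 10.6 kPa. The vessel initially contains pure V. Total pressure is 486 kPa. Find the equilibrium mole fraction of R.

y_R = 0.127

Let X = conversion of V (basis 1 mol V); extent of reaction ξ = X.
At extent ξ: n_V = 1 − X; n_U = X; n_R = X.
Summing: n_T = 1 + X.
y_i = n_i/n_T, p_i = y_i·P. Kp = p_U p_R / (p_V).
Setting this equal to 10.6 kPa and taking the physical root (0 < X < 1) gives X = 0.146.
Then n_R = 0.146, n_T = 1.15, so y_R = 0.127.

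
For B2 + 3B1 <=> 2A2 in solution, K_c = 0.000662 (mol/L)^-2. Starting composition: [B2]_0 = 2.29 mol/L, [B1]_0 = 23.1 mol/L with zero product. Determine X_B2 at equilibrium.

X = 0.513

Let X = conversion of B2; extent ξ = 2.29·X mol/L.
Concentrations: [B2] = 2.29 − 2.29X; [B1] = 23.1 − 6.87X; [A2] = 4.58X.
K_c = [A2]^2 / ([B2] [B1]^3).
This equals 0.000662 at X = 0.513 (the root in 0 < X < 1).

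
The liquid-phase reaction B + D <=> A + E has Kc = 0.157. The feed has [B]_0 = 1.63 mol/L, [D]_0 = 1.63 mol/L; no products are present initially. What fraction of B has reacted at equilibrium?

Let X = conversion of B; extent ξ = 1.63·X mol/L.
Concentrations: [B] = 1.63 − 1.63X; [D] = 1.63 − 1.63X; [A] = 1.63X; [E] = 1.63X.
Kc = [A] [E] / ([B] [D]).
Solving Kc = 0.157 for X ∈ (0,1): X = 0.284.

X = 0.284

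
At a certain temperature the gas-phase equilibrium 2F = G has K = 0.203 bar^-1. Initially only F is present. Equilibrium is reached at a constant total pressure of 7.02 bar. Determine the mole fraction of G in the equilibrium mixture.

Let X = conversion of F (basis 1 mol F); extent of reaction ξ = 0.5X.
Mole table: n_F = 1 − X; n_G = 0.5X.
Summing: n_T = 1 − 0.5X.
y_i = n_i/n_T, p_i = y_i·P. K = p_G / (p_F^2).
Substituting and setting equal to 0.203 bar^-1 gives a polynomial in X; the root in (0,1) is X = 0.614.
Then n_G = 0.307, n_T = 0.693, so y_G = 0.443.

y_G = 0.443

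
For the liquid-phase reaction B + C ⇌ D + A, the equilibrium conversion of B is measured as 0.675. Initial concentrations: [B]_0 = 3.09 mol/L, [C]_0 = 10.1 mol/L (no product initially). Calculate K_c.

K_c = 0.541

Let X = conversion of B.
Concentrations: [B] = 3.09 − 3.09X; [C] = 10.1 − 3.09X; [D] = 3.09X; [A] = 3.09X.
At X = 0.675: [B] = 1, [C] = 8.01, [D] = 2.09, [A] = 2.09.
K_c = [D] [A] / ([B] [C]) = 0.541.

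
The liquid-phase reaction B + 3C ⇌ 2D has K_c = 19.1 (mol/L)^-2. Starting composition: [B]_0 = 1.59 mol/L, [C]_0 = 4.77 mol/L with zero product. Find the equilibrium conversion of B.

Let X = conversion of B; extent ξ = 1.59·X mol/L.
Concentrations: [B] = 1.59 − 1.59X; [C] = 4.77 − 4.77X; [D] = 3.18X.
K_c = [D]^2 / ([B] [C]^3).
Equating to 19.1 (mol/L)^-2: the physical root is X = 0.791.

X = 0.791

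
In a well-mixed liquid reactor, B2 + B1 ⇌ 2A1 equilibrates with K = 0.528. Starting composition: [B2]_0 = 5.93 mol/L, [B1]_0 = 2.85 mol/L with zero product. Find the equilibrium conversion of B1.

Let X = conversion of B1; extent ξ = 2.85·X mol/L.
Concentrations: [B2] = 5.93 − 2.85X; [B1] = 2.85 − 2.85X; [A1] = 5.7X.
K = [A1]^2 / ([B2] [B1]).
Solving K = 0.528 for X ∈ (0,1): X = 0.375.

X = 0.375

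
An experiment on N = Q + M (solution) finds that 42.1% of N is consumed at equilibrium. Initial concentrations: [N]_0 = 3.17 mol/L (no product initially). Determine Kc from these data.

Let X = conversion of N.
Concentrations: [N] = 3.17 − 3.17X; [Q] = 3.17X; [M] = 3.17X.
At X = 0.421: [N] = 1.84, [Q] = 1.33, [M] = 1.33.
Kc = [Q] [M] / ([N]) = 0.97 mol/L.

Kc = 0.97 mol/L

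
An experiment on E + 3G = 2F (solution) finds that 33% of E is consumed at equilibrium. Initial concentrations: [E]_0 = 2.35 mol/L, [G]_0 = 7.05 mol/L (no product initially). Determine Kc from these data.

Let X = conversion of E.
Concentrations: [E] = 2.35 − 2.35X; [G] = 7.05 − 7.05X; [F] = 4.7X.
At X = 0.33: [E] = 1.57, [G] = 4.72, [F] = 1.55.
Kc = [F]^2 / ([E] [G]^3) = 0.0145 (mol/L)^-2.

Kc = 0.0145 (mol/L)^-2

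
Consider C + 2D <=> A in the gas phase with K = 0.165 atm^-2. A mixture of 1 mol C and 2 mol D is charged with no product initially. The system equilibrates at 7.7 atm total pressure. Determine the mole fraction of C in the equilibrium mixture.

y_C = 0.211

Let X = conversion of C (basis 1 mol C); extent of reaction ξ = X.
At extent ξ: n_C = 1 − X; n_D = 2 − 2X; n_A = X.
Summing: n_T = 3 − 2X.
y_i = n_i/n_T, p_i = y_i·P. K = p_A / (p_C p_D^2).
This yields a degree-3 equation in X; solving on (0,1), X = 0.635.
Then n_C = 0.365, n_T = 1.73, so y_C = 0.211.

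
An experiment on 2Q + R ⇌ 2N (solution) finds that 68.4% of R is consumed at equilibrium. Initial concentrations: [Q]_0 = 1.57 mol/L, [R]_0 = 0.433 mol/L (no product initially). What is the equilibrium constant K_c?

Let X = conversion of R.
Concentrations: [Q] = 1.57 − 0.866X; [R] = 0.433 − 0.433X; [N] = 0.866X.
At X = 0.684: [Q] = 0.978, [R] = 0.137, [N] = 0.592.
K_c = [N]^2 / ([Q]^2 [R]) = 2.68 L/mol.

K_c = 2.68 L/mol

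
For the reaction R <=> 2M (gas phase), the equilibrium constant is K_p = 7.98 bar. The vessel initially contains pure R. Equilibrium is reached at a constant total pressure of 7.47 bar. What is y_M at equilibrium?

y_M = 0.629

Basis: 1 mol R initially; let X = conversion of R. Extent ξ = X.
Species balance: n_R = 1 − X; n_M = 2X.
Total moles n_T = 1 + X.
With p_i = (n_i/n_T)P, K_p = p_M^2 / (p_R).
Substituting and setting equal to 7.98 bar gives a polynomial in X; the root in (0,1) is X = 0.459.
Then n_M = 0.918, n_T = 1.46, so y_M = 0.629.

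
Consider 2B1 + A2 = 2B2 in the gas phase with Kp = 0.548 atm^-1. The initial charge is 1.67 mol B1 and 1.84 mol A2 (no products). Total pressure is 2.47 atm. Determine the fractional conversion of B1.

Basis: 1.67 mol B1 initially; let X = conversion of B1. Extent ξ = 0.835X.
Species balance: n_B1 = 1.67 − 1.67X; n_A2 = 1.84 − 0.835X; n_B2 = 1.67X.
Total moles n_T = 3.51 − 0.835X.
Mole fractions y_i = n_i/n_T; Kp = p_B2^2 / (p_B1^2 p_A2) with p_i = y_i·P.
Setting this equal to 0.548 atm^-1 and taking the physical root (0 < X < 1) gives X = 0.443.

X = 0.443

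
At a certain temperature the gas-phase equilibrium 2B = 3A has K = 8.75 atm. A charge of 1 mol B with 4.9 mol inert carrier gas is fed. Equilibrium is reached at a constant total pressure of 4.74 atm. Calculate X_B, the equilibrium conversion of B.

Basis: 1 mol B initially; let X = conversion of B. Extent ξ = 0.5X.
Species balance: n_B = 1 − X; n_A = 1.5X; n_I = 4.9 (inert).
Summing: n_T = 5.9 + 0.5X.
Mole fractions y_i = n_i/n_T; K = p_A^3 / (p_B^2) with p_i = y_i·P.
Equating to 8.75 atm and solving on 0 < X < 1: X = 0.690.

X = 0.690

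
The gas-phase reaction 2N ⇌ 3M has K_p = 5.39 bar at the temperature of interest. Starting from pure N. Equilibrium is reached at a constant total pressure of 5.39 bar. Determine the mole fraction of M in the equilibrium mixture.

y_M = 0.570

Basis: 1 mol N initially; let X = conversion of N. Extent ξ = 0.5X.
Moles: n_N = 1 − X; n_M = 1.5X.
Summing: n_T = 1 + 0.5X.
y_i = n_i/n_T, p_i = y_i·P. K_p = p_M^3 / (p_N^2).
This yields a degree-3 equation in X; solving on (0,1), X = 0.469.
Then n_M = 0.703, n_T = 1.23, so y_M = 0.570.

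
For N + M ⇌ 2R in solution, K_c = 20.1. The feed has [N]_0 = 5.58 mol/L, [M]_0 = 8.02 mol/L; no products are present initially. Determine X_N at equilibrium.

X = 0.800

Let X = conversion of N; extent ξ = 5.58·X mol/L.
Concentrations: [N] = 5.58 − 5.58X; [M] = 8.02 − 5.58X; [R] = 11.2X.
K_c = [R]^2 / ([N] [M]).
Equating to 20.1: the physical root is X = 0.800.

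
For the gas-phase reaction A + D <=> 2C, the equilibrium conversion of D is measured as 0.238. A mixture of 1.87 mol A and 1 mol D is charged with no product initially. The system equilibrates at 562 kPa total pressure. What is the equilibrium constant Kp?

Let X = conversion of D (basis 1 mol D); extent of reaction ξ = X.
Moles: n_A = 1.87 − X; n_D = 1 − X; n_C = 2X.
Since Δν = 0, n_T = 2.87 throughout.
At X = 0.238: n_A = 1.63, n_D = 0.762, n_C = 0.476, n_T = 2.87.
p_i = (n_i/n_T)·P. Kp = p_C^2 / (p_A p_D) = 0.182.

Kp = 0.182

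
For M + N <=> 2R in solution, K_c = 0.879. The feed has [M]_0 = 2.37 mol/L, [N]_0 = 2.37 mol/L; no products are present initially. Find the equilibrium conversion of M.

X = 0.319

Let X = conversion of M; extent ξ = 2.37·X mol/L.
Concentrations: [M] = 2.37 − 2.37X; [N] = 2.37 − 2.37X; [R] = 4.74X.
K_c = [R]^2 / ([M] [N]).
Solving K_c = 0.879 for X ∈ (0,1): X = 0.319.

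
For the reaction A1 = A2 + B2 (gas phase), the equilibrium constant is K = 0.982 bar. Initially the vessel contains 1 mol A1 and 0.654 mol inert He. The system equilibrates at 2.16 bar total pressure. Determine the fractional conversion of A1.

X = 0.624

Let X = conversion of A1 (basis 1 mol A1); extent of reaction ξ = X.
At extent ξ: n_A1 = 1 − X; n_A2 = X; n_B2 = X; n_I = 0.654 (inert).
Summing: n_T = 1.65 + X.
With p_i = (n_i/n_T)P, K = p_A2 p_B2 / (p_A1).
Setting this equal to 0.982 bar and taking the physical root (0 < X < 1) gives X = 0.624.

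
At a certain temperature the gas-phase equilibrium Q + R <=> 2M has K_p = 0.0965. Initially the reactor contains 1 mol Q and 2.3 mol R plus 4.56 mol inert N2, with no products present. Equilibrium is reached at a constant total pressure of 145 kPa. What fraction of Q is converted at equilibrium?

Take 1 mol Q as basis and let X be its fractional conversion, so ξ = X.
Moles: n_Q = 1 − X; n_R = 2.3 − X; n_M = 2X; n_I = 4.56 (inert).
Since Δν = 0, n_T = 7.86 throughout.
Mole fractions y_i = n_i/n_T; K_p = p_M^2 / (p_Q p_R) with p_i = y_i·P.
Setting this equal to 0.0965 and taking the physical root (0 < X < 1) gives X = 0.201.

X = 0.201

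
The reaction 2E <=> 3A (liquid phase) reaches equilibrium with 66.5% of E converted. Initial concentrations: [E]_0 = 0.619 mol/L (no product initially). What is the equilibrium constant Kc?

Let X = conversion of E.
Concentrations: [E] = 0.619 − 0.619X; [A] = 0.928X.
At X = 0.665: [E] = 0.207, [A] = 0.617.
Kc = [A]^3 / ([E]^2) = 5.47 mol/L.

Kc = 5.47 mol/L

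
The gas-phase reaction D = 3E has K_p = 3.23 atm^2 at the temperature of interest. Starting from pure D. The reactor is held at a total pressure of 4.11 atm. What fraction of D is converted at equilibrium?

Basis: 1 mol D initially; let X = conversion of D. Extent ξ = X.
Mole table: n_D = 1 − X; n_E = 3X.
Summing: n_T = 1 + 2X.
y_i = n_i/n_T, p_i = y_i·P. K_p = p_E^3 / (p_D).
Equating to 3.23 atm^2 and solving on 0 < X < 1: X = 0.226.

X = 0.226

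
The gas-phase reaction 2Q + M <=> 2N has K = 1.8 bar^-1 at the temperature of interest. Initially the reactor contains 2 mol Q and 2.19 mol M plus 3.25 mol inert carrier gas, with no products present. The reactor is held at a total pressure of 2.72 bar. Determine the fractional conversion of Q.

Basis: 2 mol Q initially; let X = conversion of Q. Extent ξ = X.
Mole table: n_Q = 2 − 2X; n_M = 2.19 − X; n_N = 2X; n_I = 3.25 (inert).
n_T = Σnᵢ = 7.44 − X.
y_i = n_i/n_T, p_i = y_i·P. K = p_N^2 / (p_Q^2 p_M).
This yields a degree-3 equation in X; solving on (0,1), X = 0.521.

X = 0.521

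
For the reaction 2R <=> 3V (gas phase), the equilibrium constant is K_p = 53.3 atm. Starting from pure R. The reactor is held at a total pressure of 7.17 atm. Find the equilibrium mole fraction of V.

Let X = conversion of R (basis 1 mol R); extent of reaction ξ = 0.5X.
Moles: n_R = 1 − X; n_V = 1.5X.
Total moles n_T = 1 + 0.5X.
y_i = n_i/n_T, p_i = y_i·P. K_p = p_V^3 / (p_R^2).
Setting this equal to 53.3 atm and taking the physical root (0 < X < 1) gives X = 0.676.
Then n_V = 1.01, n_T = 1.34, so y_V = 0.758.

y_V = 0.758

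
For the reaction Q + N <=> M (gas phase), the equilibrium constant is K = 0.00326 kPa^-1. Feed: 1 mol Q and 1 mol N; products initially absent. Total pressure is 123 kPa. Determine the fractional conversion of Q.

Let X = conversion of Q (basis 1 mol Q); extent of reaction ξ = X.
Mole table: n_Q = 1 − X; n_N = 1 − X; n_M = X.
Summing: n_T = 2 − X.
y_i = n_i/n_T, p_i = y_i·P. K = p_M / (p_Q p_N).
Substituting and setting equal to 0.00326 kPa^-1 gives a polynomial in X; the root in (0,1) is X = 0.155.

X = 0.155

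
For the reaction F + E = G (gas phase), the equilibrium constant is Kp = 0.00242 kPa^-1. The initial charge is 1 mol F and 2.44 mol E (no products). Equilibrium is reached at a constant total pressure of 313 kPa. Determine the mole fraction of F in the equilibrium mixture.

Let X = conversion of F (basis 1 mol F); extent of reaction ξ = X.
Species balance: n_F = 1 − X; n_E = 2.44 − X; n_G = X.
n_T = Σnᵢ = 3.44 − X.
With p_i = (n_i/n_T)P, Kp = p_G / (p_F p_E).
Substituting and setting equal to 0.00242 kPa^-1 gives a polynomial in X; the root in (0,1) is X = 0.339.
Then n_F = 0.661, n_T = 3.1, so y_F = 0.213.

y_F = 0.213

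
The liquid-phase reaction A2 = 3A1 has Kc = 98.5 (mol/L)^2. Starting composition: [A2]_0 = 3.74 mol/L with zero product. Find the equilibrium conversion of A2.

X = 0.505

Let X = conversion of A2; extent ξ = 3.74·X mol/L.
Concentrations: [A2] = 3.74 − 3.74X; [A1] = 11.2X.
Kc = [A1]^3 / ([A2]).
Equating to 98.5 (mol/L)^2: the physical root is X = 0.505.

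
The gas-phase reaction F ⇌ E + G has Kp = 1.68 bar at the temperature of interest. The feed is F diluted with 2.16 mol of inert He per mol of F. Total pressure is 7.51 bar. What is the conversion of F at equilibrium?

X = 0.588

Let X = conversion of F (basis 1 mol F); extent of reaction ξ = X.
At extent ξ: n_F = 1 − X; n_E = X; n_G = X; n_I = 2.16 (inert).
Summing: n_T = 3.16 + X.
y_i = n_i/n_T, p_i = y_i·P. Kp = p_E p_G / (p_F).
Substituting and setting equal to 1.68 bar gives a polynomial in X; the root in (0,1) is X = 0.588.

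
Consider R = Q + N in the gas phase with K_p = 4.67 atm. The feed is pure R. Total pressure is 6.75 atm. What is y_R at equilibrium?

Let X = conversion of R (basis 1 mol R); extent of reaction ξ = X.
At extent ξ: n_R = 1 − X; n_Q = X; n_N = X.
Summing: n_T = 1 + X.
Mole fractions y_i = n_i/n_T; K_p = p_Q p_N / (p_R) with p_i = y_i·P.
This yields a degree-2 equation in X; solving on (0,1), X = 0.639.
Then n_R = 0.361, n_T = 1.64, so y_R = 0.220.

y_R = 0.220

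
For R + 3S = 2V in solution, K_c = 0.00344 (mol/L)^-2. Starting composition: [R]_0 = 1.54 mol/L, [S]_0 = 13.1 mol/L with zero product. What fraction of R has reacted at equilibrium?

X = 0.547

Let X = conversion of R; extent ξ = 1.54·X mol/L.
Concentrations: [R] = 1.54 − 1.54X; [S] = 13.1 − 4.62X; [V] = 3.08X.
K_c = [V]^2 / ([R] [S]^3).
Solving K_c = 0.00344 for X ∈ (0,1): X = 0.547.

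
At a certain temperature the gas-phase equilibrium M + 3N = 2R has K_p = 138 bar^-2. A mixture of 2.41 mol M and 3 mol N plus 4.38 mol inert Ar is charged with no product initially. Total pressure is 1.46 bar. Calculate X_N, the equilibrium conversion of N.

Let X = conversion of N (basis 3 mol N); extent of reaction ξ = X.
Mole table: n_M = 2.41 − X; n_N = 3 − 3X; n_R = 2X; n_I = 4.38 (inert).
Total moles n_T = 9.79 − 2X.
With p_i = (n_i/n_T)P, K_p = p_R^2 / (p_M p_N^3).
Setting this equal to 138 bar^-2 and taking the physical root (0 < X < 1) gives X = 0.769.

X = 0.769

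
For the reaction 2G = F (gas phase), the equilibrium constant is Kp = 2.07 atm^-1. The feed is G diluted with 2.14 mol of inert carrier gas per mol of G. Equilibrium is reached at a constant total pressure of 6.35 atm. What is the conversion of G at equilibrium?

X = 0.723

Take 1 mol G as basis and let X be its fractional conversion, so ξ = 0.5X.
Mole table: n_G = 1 − X; n_F = 0.5X; n_I = 2.14 (inert).
n_T = Σnᵢ = 3.14 − 0.5X.
Mole fractions y_i = n_i/n_T; Kp = p_F / (p_G^2) with p_i = y_i·P.
Setting this equal to 2.07 atm^-1 and taking the physical root (0 < X < 1) gives X = 0.723.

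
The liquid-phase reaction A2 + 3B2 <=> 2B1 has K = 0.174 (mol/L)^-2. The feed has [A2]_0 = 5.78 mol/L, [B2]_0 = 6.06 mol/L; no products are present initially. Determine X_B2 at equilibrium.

Let X = conversion of B2; extent ξ = 6.06X/3 mol/L.
Concentrations: [A2] = 5.78 − 2.02X; [B2] = 6.06 − 6.06X; [B1] = 4.04X.
K = [B1]^2 / ([A2] [B2]^3).
Solving K = 0.174 for X ∈ (0,1): X = 0.656.

X = 0.656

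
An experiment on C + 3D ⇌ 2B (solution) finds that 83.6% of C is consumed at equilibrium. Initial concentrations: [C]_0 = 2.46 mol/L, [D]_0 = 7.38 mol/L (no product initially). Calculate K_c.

Let X = conversion of C.
Concentrations: [C] = 2.46 − 2.46X; [D] = 7.38 − 7.38X; [B] = 4.92X.
At X = 0.836: [C] = 0.403, [D] = 1.21, [B] = 4.11.
K_c = [B]^2 / ([C] [D]^3) = 23.7 (mol/L)^-2.

K_c = 23.7 (mol/L)^-2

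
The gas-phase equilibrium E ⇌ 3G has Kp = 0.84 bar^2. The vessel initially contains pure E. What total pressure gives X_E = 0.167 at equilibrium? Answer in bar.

Take 1 mol E as basis and let X be its fractional conversion, so ξ = X.
Moles: n_E = 1 − X; n_G = 3X.
Total moles n_T = 1 + 2X.
Kp = p_G^3 / (p_E) with p_i = (n_i/n_T)·P.
At X = 0.167: the mole-fraction product g(X) = Π y_i^ν_i = 0.08483. Since Kp = g(X)·P^{2}, P = (Kp/g)^(1/2) = (0.84/0.08483)^(1/2) = 3.15 bar.

P = 3.15 bar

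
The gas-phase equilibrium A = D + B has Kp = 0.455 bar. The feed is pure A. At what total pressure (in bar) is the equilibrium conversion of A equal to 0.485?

P = 1.48 bar

Let X = conversion of A (basis 1 mol A); extent of reaction ξ = X.
Mole table: n_A = 1 − X; n_D = X; n_B = X.
Total moles n_T = 1 + X.
Kp = p_D p_B / (p_A) with p_i = (n_i/n_T)·P.
At X = 0.485: the mole-fraction product g(X) = Π y_i^ν_i = 0.3076. Since Kp = g(X)·P^{1}, P = (Kp/g)^(1/1) = (0.455/0.3076)^(1/1) = 1.48 bar.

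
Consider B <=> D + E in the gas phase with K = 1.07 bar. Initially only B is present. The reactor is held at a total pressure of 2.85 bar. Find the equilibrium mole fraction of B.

Take 1 mol B as basis and let X be its fractional conversion, so ξ = X.
Species balance: n_B = 1 − X; n_D = X; n_E = X.
Total moles n_T = 1 + X.
y_i = n_i/n_T, p_i = y_i·P. K = p_D p_E / (p_B).
Substituting and setting equal to 1.07 bar gives a polynomial in X; the root in (0,1) is X = 0.522.
Then n_B = 0.478, n_T = 1.52, so y_B = 0.314.

y_B = 0.314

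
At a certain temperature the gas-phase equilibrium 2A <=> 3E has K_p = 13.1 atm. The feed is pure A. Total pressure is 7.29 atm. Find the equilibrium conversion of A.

Let X = conversion of A (basis 1 mol A); extent of reaction ξ = 0.5X.
At extent ξ: n_A = 1 − X; n_E = 1.5X.
Total moles n_T = 1 + 0.5X.
y_i = n_i/n_T, p_i = y_i·P. K_p = p_E^3 / (p_A^2).
This yields a degree-3 equation in X; solving on (0,1), X = 0.530.

X = 0.530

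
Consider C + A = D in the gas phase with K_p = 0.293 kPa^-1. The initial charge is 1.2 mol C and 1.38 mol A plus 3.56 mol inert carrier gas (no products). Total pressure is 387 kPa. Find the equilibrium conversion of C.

X = 0.879

Basis: 1.2 mol C initially; let X = conversion of C. Extent ξ = 1.2X.
At extent ξ: n_C = 1.2 − 1.2X; n_A = 1.38 − 1.2X; n_D = 1.2X; n_I = 3.56 (inert).
n_T = Σnᵢ = 6.14 − 1.2X.
With p_i = (n_i/n_T)P, K_p = p_D / (p_C p_A).
This yields a degree-2 equation in X; solving on (0,1), X = 0.879.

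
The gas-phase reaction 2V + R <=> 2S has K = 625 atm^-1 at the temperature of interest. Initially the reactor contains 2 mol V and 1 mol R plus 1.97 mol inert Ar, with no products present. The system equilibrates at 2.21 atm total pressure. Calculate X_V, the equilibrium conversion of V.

Let X = conversion of V (basis 2 mol V); extent of reaction ξ = X.
Species balance: n_V = 2 − 2X; n_R = 1 − X; n_S = 2X; n_I = 1.97 (inert).
Summing: n_T = 4.97 − X.
With p_i = (n_i/n_T)P, K = p_S^2 / (p_V^2 p_R).
Setting this equal to 625 atm^-1 and taking the physical root (0 < X < 1) gives X = 0.869.

X = 0.869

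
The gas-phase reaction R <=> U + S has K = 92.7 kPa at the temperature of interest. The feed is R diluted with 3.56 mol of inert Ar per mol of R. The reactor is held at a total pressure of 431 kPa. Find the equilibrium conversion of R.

X = 0.637

Take 1 mol R as basis and let X be its fractional conversion, so ξ = X.
Moles: n_R = 1 − X; n_U = X; n_S = X; n_I = 3.56 (inert).
Total moles n_T = 4.56 + X.
y_i = n_i/n_T, p_i = y_i·P. K = p_U p_S / (p_R).
Substituting and setting equal to 92.7 kPa gives a polynomial in X; the root in (0,1) is X = 0.637.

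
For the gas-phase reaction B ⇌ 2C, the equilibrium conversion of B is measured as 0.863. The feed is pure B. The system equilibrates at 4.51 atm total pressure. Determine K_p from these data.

Let X = conversion of B (basis 1 mol B); extent of reaction ξ = X.
At extent ξ: n_B = 1 − X; n_C = 2X.
n_T = Σnᵢ = 1 + X.
At X = 0.863: n_B = 0.137, n_C = 1.73, n_T = 1.86.
p_i = (n_i/n_T)·P. K_p = p_C^2 / (p_B) = 52.6 atm.

K_p = 52.6 atm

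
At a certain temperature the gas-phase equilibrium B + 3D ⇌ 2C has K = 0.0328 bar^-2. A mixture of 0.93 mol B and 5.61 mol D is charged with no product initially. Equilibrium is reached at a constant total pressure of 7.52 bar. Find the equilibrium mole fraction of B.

y_B = 0.066

Let X = conversion of B (basis 0.93 mol B); extent of reaction ξ = 0.93X.
Mole table: n_B = 0.93 − 0.93X; n_D = 5.61 − 2.79X; n_C = 1.86X.
Summing: n_T = 6.54 − 1.86X.
y_i = n_i/n_T, p_i = y_i·P. K = p_C^2 / (p_B p_D^3).
Substituting and setting equal to 0.0328 bar^-2 gives a polynomial in X; the root in (0,1) is X = 0.619.
Then n_B = 0.354, n_T = 5.39, so y_B = 0.066.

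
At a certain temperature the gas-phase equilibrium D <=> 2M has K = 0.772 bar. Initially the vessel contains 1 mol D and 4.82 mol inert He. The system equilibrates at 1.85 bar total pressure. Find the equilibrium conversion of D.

Let X = conversion of D (basis 1 mol D); extent of reaction ξ = X.
Moles: n_D = 1 − X; n_M = 2X; n_I = 4.82 (inert).
Summing: n_T = 5.82 + X.
y_i = n_i/n_T, p_i = y_i·P. K = p_M^2 / (p_D).
Setting this equal to 0.772 bar and taking the physical root (0 < X < 1) gives X = 0.548.

X = 0.548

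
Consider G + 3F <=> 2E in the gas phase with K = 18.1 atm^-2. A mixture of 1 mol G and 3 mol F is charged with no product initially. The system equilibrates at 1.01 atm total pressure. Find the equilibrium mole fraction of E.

Take 1 mol G as basis and let X be its fractional conversion, so ξ = X.
Mole table: n_G = 1 − X; n_F = 3 − 3X; n_E = 2X.
n_T = Σnᵢ = 4 − 2X.
Mole fractions y_i = n_i/n_T; K = p_E^2 / (p_G p_F^3) with p_i = y_i·P.
Substituting and setting equal to 18.1 atm^-2 gives a polynomial in X; the root in (0,1) is X = 0.610.
Then n_E = 1.22, n_T = 2.78, so y_E = 0.439.

y_E = 0.439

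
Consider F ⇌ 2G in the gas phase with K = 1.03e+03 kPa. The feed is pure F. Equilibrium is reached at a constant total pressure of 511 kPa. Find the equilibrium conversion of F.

X = 0.579

Take 1 mol F as basis and let X be its fractional conversion, so ξ = X.
Species balance: n_F = 1 − X; n_G = 2X.
Summing: n_T = 1 + X.
Mole fractions y_i = n_i/n_T; K = p_G^2 / (p_F) with p_i = y_i·P.
Substituting and setting equal to 1.03e+03 kPa gives a polynomial in X; the root in (0,1) is X = 0.579.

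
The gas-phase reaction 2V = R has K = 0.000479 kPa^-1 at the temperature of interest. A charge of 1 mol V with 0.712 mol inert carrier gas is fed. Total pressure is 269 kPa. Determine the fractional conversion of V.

Basis: 1 mol V initially; let X = conversion of V. Extent ξ = 0.5X.
Species balance: n_V = 1 − X; n_R = 0.5X; n_I = 0.712 (inert).
Summing: n_T = 1.71 − 0.5X.
y_i = n_i/n_T, p_i = y_i·P. K = p_R / (p_V^2).
Setting this equal to 0.000479 kPa^-1 and taking the physical root (0 < X < 1) gives X = 0.121.

X = 0.121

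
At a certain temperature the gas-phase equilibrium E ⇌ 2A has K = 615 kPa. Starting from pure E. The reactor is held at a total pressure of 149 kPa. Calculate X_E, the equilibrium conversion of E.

Basis: 1 mol E initially; let X = conversion of E. Extent ξ = X.
Mole table: n_E = 1 − X; n_A = 2X.
Summing: n_T = 1 + X.
Mole fractions y_i = n_i/n_T; K = p_A^2 / (p_E) with p_i = y_i·P.
Substituting and setting equal to 615 kPa gives a polynomial in X; the root in (0,1) is X = 0.713.

X = 0.713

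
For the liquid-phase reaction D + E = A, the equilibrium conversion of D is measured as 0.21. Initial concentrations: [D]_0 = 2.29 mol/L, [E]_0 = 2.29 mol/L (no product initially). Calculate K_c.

K_c = 0.147 L/mol

Let X = conversion of D.
Concentrations: [D] = 2.29 − 2.29X; [E] = 2.29 − 2.29X; [A] = 2.29X.
At X = 0.21: [D] = 1.81, [E] = 1.81, [A] = 0.481.
K_c = [A] / ([D] [E]) = 0.147 L/mol.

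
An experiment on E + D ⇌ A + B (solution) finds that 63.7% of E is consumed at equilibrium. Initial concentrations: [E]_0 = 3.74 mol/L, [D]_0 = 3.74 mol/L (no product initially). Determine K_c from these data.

Let X = conversion of E.
Concentrations: [E] = 3.74 − 3.74X; [D] = 3.74 − 3.74X; [A] = 3.74X; [B] = 3.74X.
At X = 0.637: [E] = 1.36, [D] = 1.36, [A] = 2.38, [B] = 2.38.
K_c = [A] [B] / ([E] [D]) = 3.08.

K_c = 3.08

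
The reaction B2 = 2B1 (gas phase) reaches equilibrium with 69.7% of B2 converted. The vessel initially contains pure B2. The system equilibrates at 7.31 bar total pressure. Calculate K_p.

K_p = 27.6 bar

Let X = conversion of B2 (basis 1 mol B2); extent of reaction ξ = X.
Mole table: n_B2 = 1 − X; n_B1 = 2X.
Total moles n_T = 1 + X.
At X = 0.697: n_B2 = 0.303, n_B1 = 1.39, n_T = 1.7.
p_i = (n_i/n_T)·P. K_p = p_B1^2 / (p_B2) = 27.6 bar.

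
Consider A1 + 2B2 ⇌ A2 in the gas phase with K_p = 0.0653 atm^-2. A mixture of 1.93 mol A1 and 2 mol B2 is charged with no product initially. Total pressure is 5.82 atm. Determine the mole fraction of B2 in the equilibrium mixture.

Basis: 2 mol B2 initially; let X = conversion of B2. Extent ξ = X.
Moles: n_A1 = 1.93 − X; n_B2 = 2 − 2X; n_A2 = X.
Total moles n_T = 3.93 − 2X.
y_i = n_i/n_T, p_i = y_i·P. K_p = p_A2 / (p_A1 p_B2^2).
Equating to 0.0653 atm^-2 and solving on 0 < X < 1: X = 0.442.
Then n_B2 = 1.12, n_T = 3.05, so y_B2 = 0.366.

y_B2 = 0.366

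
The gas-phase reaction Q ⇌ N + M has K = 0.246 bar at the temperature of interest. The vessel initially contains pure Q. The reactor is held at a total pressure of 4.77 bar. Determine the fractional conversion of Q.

Basis: 1 mol Q initially; let X = conversion of Q. Extent ξ = X.
Species balance: n_Q = 1 − X; n_N = X; n_M = X.
n_T = Σnᵢ = 1 + X.
Mole fractions y_i = n_i/n_T; K = p_N p_M / (p_Q) with p_i = y_i·P.
This yields a degree-2 equation in X; solving on (0,1), X = 0.221.

X = 0.221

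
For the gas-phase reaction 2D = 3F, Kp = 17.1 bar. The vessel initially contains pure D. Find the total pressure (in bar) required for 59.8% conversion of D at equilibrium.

P = 4.97 bar

Let X = conversion of D (basis 1 mol D); extent of reaction ξ = 0.5X.
Moles: n_D = 1 − X; n_F = 1.5X.
n_T = Σnᵢ = 1 + 0.5X.
Kp = p_F^3 / (p_D^2) with p_i = (n_i/n_T)·P.
At X = 0.598: the mole-fraction product g(X) = Π y_i^ν_i = 3.438. Since Kp = g(X)·P^{1}, P = (Kp/g)^(1/1) = (17.1/3.438)^(1/1) = 4.97 bar.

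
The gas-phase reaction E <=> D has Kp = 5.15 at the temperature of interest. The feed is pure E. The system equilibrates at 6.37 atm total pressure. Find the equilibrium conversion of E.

X = 0.837

Basis: 1 mol E initially; let X = conversion of E. Extent ξ = X.
Moles: n_E = 1 − X; n_D = X.
Since Δν = 0, n_T = 1 throughout.
Mole fractions y_i = n_i/n_T; Kp = p_D / (p_E) with p_i = y_i·P.
Equating to 5.15 and solving on 0 < X < 1: X = 0.837.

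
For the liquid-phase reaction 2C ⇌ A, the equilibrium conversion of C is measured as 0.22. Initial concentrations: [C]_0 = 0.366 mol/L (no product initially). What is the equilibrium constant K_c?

K_c = 0.494 L/mol

Let X = conversion of C.
Concentrations: [C] = 0.366 − 0.366X; [A] = 0.183X.
At X = 0.22: [C] = 0.285, [A] = 0.0403.
K_c = [A] / ([C]^2) = 0.494 L/mol.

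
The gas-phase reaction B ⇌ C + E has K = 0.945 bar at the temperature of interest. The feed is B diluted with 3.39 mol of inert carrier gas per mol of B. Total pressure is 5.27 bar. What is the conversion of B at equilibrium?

X = 0.599

Take 1 mol B as basis and let X be its fractional conversion, so ξ = X.
Moles: n_B = 1 − X; n_C = X; n_E = X; n_I = 3.39 (inert).
Summing: n_T = 4.39 + X.
With p_i = (n_i/n_T)P, K = p_C p_E / (p_B).
Equating to 0.945 bar and solving on 0 < X < 1: X = 0.599.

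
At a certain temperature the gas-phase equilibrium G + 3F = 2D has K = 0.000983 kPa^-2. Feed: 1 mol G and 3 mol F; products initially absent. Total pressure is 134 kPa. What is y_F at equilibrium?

y_F = 0.424

Basis: 1 mol G initially; let X = conversion of G. Extent ξ = X.
Mole table: n_G = 1 − X; n_F = 3 − 3X; n_D = 2X.
n_T = Σnᵢ = 4 − 2X.
y_i = n_i/n_T, p_i = y_i·P. K = p_D^2 / (p_G p_F^3).
Equating to 0.000983 kPa^-2 and solving on 0 < X < 1: X = 0.606.
Then n_F = 1.18, n_T = 2.79, so y_F = 0.424.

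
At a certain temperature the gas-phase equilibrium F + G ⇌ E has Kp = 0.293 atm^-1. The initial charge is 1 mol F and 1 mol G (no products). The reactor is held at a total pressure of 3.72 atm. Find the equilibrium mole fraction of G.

y_G = 0.409

Take 1 mol F as basis and let X be its fractional conversion, so ξ = X.
Mole table: n_F = 1 − X; n_G = 1 − X; n_E = X.
Total moles n_T = 2 − X.
Mole fractions y_i = n_i/n_T; Kp = p_E / (p_F p_G) with p_i = y_i·P.
Setting this equal to 0.293 atm^-1 and taking the physical root (0 < X < 1) gives X = 0.308.
Then n_G = 0.692, n_T = 1.69, so y_G = 0.409.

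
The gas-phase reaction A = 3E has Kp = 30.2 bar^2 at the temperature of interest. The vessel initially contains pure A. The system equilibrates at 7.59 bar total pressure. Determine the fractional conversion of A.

Take 1 mol A as basis and let X be its fractional conversion, so ξ = X.
Species balance: n_A = 1 − X; n_E = 3X.
Total moles n_T = 1 + 2X.
Mole fractions y_i = n_i/n_T; Kp = p_E^3 / (p_A) with p_i = y_i·P.
Equating to 30.2 bar^2 and solving on 0 < X < 1: X = 0.330.

X = 0.330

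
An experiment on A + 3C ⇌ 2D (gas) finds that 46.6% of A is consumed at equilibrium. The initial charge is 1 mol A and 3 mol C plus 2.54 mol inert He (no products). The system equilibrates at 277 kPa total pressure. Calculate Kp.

Kp = 0.000162 kPa^-2

Basis: 1 mol A initially; let X = conversion of A. Extent ξ = X.
Moles: n_A = 1 − X; n_C = 3 − 3X; n_D = 2X; n_I = 2.54 (inert).
Summing: n_T = 6.54 − 2X.
At X = 0.466: n_A = 0.534, n_C = 1.6, n_D = 0.932, n_T = 5.61.
p_i = (n_i/n_T)·P. Kp = p_D^2 / (p_A p_C^3) = 0.000162 kPa^-2.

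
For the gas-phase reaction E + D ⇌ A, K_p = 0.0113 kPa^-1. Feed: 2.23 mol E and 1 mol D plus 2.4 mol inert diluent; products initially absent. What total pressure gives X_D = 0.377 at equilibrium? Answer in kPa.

Take 1 mol D as basis and let X be its fractional conversion, so ξ = X.
Mole table: n_E = 2.23 − X; n_D = 1 − X; n_A = X; n_I = 2.4 (inert).
n_T = Σnᵢ = 5.63 − X.
K_p = p_A / (p_E p_D) with p_i = (n_i/n_T)·P.
At X = 0.377: the mole-fraction product g(X) = Π y_i^ν_i = 1.715. Since K_p = g(X)·P^{-1}, P = (g/K_p)^(1/1) = (1.715/0.0113)^(1/1) = 152 kPa.

P = 152 kPa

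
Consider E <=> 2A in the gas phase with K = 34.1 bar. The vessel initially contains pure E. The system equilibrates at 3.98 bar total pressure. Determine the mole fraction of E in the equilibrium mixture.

Let X = conversion of E (basis 1 mol E); extent of reaction ξ = X.
Mole table: n_E = 1 − X; n_A = 2X.
n_T = Σnᵢ = 1 + X.
With p_i = (n_i/n_T)P, K = p_A^2 / (p_E).
Equating to 34.1 bar and solving on 0 < X < 1: X = 0.826.
Then n_E = 0.174, n_T = 1.83, so y_E = 0.095.

y_E = 0.095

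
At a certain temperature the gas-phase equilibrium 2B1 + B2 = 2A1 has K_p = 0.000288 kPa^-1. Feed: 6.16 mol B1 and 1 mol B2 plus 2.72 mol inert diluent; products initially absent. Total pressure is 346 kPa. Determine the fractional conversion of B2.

Take 1 mol B2 as basis and let X be its fractional conversion, so ξ = X.
Moles: n_B1 = 6.16 − 2X; n_B2 = 1 − X; n_A1 = 2X; n_I = 2.72 (inert).
Total moles n_T = 9.88 − X.
y_i = n_i/n_T, p_i = y_i·P. K_p = p_A1^2 / (p_B1^2 p_B2).
Setting this equal to 0.000288 kPa^-1 and taking the physical root (0 < X < 1) gives X = 0.249.

X = 0.249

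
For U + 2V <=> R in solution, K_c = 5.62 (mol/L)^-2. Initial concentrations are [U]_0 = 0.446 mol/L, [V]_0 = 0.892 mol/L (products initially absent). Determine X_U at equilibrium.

X = 0.514

Let X = conversion of U; extent ξ = 0.446·X mol/L.
Concentrations: [U] = 0.446 − 0.446X; [V] = 0.892 − 0.892X; [R] = 0.446X.
K_c = [R] / ([U] [V]^2).
Solving K_c = 5.62 for X ∈ (0,1): X = 0.514.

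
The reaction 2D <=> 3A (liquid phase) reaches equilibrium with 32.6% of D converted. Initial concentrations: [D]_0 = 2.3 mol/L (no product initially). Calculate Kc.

Let X = conversion of D.
Concentrations: [D] = 2.3 − 2.3X; [A] = 3.45X.
At X = 0.326: [D] = 1.55, [A] = 1.12.
Kc = [A]^3 / ([D]^2) = 0.592 mol/L.

Kc = 0.592 mol/L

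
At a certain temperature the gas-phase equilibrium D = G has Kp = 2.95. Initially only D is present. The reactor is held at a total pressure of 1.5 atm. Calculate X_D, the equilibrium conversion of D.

X = 0.747

Basis: 1 mol D initially; let X = conversion of D. Extent ξ = X.
Mole table: n_D = 1 − X; n_G = X.
Total moles n_T = 1 (Δν = 0, constant).
With p_i = (n_i/n_T)P, Kp = p_G / (p_D).
Setting this equal to 2.95 and taking the physical root (0 < X < 1) gives X = 0.747.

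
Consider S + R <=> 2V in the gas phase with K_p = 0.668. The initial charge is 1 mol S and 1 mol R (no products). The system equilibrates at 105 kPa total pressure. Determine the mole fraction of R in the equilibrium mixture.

Basis: 1 mol S initially; let X = conversion of S. Extent ξ = X.
Species balance: n_S = 1 − X; n_R = 1 − X; n_V = 2X.
Since Δν = 0, n_T = 2 throughout.
y_i = n_i/n_T, p_i = y_i·P. K_p = p_V^2 / (p_S p_R).
Setting this equal to 0.668 and taking the physical root (0 < X < 1) gives X = 0.290.
Then n_R = 0.71, n_T = 2, so y_R = 0.355.

y_R = 0.355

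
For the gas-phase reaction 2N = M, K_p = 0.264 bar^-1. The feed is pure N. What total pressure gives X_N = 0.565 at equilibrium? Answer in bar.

P = 4.06 bar

Let X = conversion of N (basis 1 mol N); extent of reaction ξ = 0.5X.
At extent ξ: n_N = 1 − X; n_M = 0.5X.
Total moles n_T = 1 − 0.5X.
K_p = p_M / (p_N^2) with p_i = (n_i/n_T)·P.
At X = 0.565: the mole-fraction product g(X) = Π y_i^ν_i = 1.071. Since K_p = g(X)·P^{-1}, P = (g/K_p)^(1/1) = (1.071/0.264)^(1/1) = 4.06 bar.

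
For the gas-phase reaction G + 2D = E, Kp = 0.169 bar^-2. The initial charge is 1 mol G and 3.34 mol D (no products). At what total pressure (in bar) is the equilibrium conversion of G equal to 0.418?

P = 2.88 bar

Take 1 mol G as basis and let X be its fractional conversion, so ξ = X.
At extent ξ: n_G = 1 − X; n_D = 3.34 − 2X; n_E = X.
Total moles n_T = 4.34 − 2X.
Kp = p_E / (p_G p_D^2) with p_i = (n_i/n_T)·P.
At X = 0.418: the mole-fraction product g(X) = Π y_i^ν_i = 1.406. Since Kp = g(X)·P^{-2}, P = (g/Kp)^(1/2) = (1.406/0.169)^(1/2) = 2.88 bar.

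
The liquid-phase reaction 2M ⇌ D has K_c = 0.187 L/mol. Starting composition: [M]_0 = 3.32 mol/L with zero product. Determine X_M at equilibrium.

Let X = conversion of M; extent ξ = 3.32X/2 mol/L.
Concentrations: [M] = 3.32 − 3.32X; [D] = 1.66X.
K_c = [D] / ([M]^2).
Setting equal to 0.187 and solving for X on (0,1) gives X = 0.419.

X = 0.419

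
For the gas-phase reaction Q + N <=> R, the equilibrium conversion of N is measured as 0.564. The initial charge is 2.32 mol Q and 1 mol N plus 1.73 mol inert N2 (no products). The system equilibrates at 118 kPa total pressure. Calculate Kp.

Kp = 0.028 kPa^-1

Basis: 1 mol N initially; let X = conversion of N. Extent ξ = X.
At extent ξ: n_Q = 2.32 − X; n_N = 1 − X; n_R = X; n_I = 1.73 (inert).
Summing: n_T = 5.05 − X.
At X = 0.564: n_Q = 1.76, n_N = 0.436, n_R = 0.564, n_T = 4.49.
p_i = (n_i/n_T)·P. Kp = p_R / (p_Q p_N) = 0.028 kPa^-1.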